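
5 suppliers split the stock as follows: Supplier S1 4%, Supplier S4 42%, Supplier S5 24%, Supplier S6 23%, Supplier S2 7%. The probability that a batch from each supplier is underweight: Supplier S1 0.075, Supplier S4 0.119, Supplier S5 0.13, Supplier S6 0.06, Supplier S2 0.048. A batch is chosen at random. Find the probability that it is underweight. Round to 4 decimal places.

0.1013

Unnormalized posteriors (prior × likelihood):
  Supplier S1: 0.04 × 0.075 = 0.003
  Supplier S4: 0.42 × 0.119 = 0.04998
  Supplier S5: 0.24 × 0.13 = 0.0312
  Supplier S6: 0.23 × 0.06 = 0.0138
  Supplier S2: 0.07 × 0.048 = 0.00336
P(underweight) = 0.003 + 0.04998 + 0.0312 + 0.0138 + 0.00336 = 0.10134 → 0.1013.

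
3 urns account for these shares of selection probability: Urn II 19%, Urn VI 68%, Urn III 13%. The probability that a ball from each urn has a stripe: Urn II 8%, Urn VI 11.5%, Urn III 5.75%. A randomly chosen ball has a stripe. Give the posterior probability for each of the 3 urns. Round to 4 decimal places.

Urn II 0.1507, Urn VI 0.7752, Urn III 0.0741

By Bayes' rule, posterior ∝ prior × likelihood:
  Urn II: 0.19 × 0.08 = 0.0152
  Urn VI: 0.68 × 0.115 = 0.0782
  Urn III: 0.13 × 0.0575 = 0.007475
Total = 0.100875.
P(Urn II | striped) = 0.0152/0.100875 ≈ 0.1507
P(Urn VI | striped) = 0.0782/0.100875 ≈ 0.7752
P(Urn III | striped) = 0.007475/0.100875 ≈ 0.0741
(Check: 0.1507+0.7752+0.0741 = 1.0000.)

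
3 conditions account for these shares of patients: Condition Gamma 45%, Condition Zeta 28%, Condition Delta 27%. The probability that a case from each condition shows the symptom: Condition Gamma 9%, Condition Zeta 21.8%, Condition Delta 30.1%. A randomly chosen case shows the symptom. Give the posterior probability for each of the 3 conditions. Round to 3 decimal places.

Condition Gamma 0.222, Condition Zeta 0.334, Condition Delta 0.445

Unnormalized posteriors (prior × likelihood):
  Condition Gamma: 0.45 × 0.09 = 0.0405
  Condition Zeta: 0.28 × 0.218 = 0.06104
  Condition Delta: 0.27 × 0.301 = 0.08127
Total = 0.18281.
P(Condition Gamma | symptomatic) = 0.0405/0.18281 ≈ 0.222
P(Condition Zeta | symptomatic) = 0.06104/0.18281 ≈ 0.334
P(Condition Delta | symptomatic) = 0.08127/0.18281 ≈ 0.445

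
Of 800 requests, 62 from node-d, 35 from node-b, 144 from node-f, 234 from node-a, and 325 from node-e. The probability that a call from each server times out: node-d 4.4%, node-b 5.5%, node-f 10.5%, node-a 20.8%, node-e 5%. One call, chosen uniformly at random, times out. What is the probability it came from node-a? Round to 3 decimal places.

Compute prior × likelihood for every hypothesis:
  node-d: 0.0775 × 0.044 = 0.00341
  node-b: 0.04375 × 0.055 = 0.00240625
  node-f: 0.18 × 0.105 = 0.0189
  node-a: 0.2925 × 0.208 = 0.06084
  node-e: 0.40625 × 0.05 = 0.0203125
Sum = 0.10586875.
P(node-a | evidence) = 0.06084 / 0.10586875 ≈ 0.575.

0.575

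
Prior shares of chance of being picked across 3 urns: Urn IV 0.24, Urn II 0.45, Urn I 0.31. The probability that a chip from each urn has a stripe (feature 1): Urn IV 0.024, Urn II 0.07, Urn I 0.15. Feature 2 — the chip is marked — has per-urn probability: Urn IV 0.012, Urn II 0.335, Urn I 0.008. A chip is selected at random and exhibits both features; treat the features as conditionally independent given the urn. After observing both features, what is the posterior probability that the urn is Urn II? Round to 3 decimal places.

Prior × likelihood for each hypothesis:
  Urn IV: 0.24 × 0.024 × 0.012 = 0.00006912
  Urn II: 0.45 × 0.07 × 0.335 = 0.0105525
  Urn I: 0.31 × 0.15 × 0.008 = 0.000372
Sum = 0.01099362.
P(Urn II | evidence) = 0.0105525 / 0.01099362 ≈ 0.960.

0.960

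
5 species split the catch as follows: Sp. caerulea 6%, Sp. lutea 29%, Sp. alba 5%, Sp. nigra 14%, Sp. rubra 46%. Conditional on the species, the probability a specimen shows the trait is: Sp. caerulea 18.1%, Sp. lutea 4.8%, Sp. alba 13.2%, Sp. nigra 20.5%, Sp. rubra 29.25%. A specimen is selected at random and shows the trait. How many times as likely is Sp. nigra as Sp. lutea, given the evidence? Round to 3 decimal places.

2.062

Unnormalized posteriors (prior × likelihood):
  Sp. caerulea: 0.06 × 0.181 = 0.01086
  Sp. lutea: 0.29 × 0.048 = 0.01392
  Sp. alba: 0.05 × 0.132 = 0.0066
  Sp. nigra: 0.14 × 0.205 = 0.0287
  Sp. rubra: 0.46 × 0.2925 = 0.13455
Total = 0.19463.
The ratio is 0.0287 / 0.01392 (the normalizer cancels) = 2.062.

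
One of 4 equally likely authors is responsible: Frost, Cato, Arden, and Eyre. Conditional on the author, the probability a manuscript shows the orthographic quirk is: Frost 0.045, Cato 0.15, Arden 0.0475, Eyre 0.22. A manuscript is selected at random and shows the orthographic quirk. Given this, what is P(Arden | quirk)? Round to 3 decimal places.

0.103

With a uniform prior (1/4 each), posterior ∝ likelihood:
  Frost: 0.045
  Cato: 0.15
  Arden: 0.0475
  Eyre: 0.22
Sum = 0.4625.
P(Arden | evidence) = 0.0475 / 0.4625 ≈ 0.103.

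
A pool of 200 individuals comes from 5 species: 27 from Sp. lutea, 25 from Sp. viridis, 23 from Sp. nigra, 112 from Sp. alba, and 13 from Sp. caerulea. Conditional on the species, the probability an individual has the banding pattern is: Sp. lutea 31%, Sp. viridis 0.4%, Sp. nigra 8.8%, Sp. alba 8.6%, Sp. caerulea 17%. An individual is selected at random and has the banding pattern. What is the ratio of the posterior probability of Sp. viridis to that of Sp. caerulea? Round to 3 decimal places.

0.045

By Bayes' rule, posterior ∝ prior × likelihood:
  Sp. lutea: 0.135 × 0.31 = 0.04185
  Sp. viridis: 0.125 × 0.004 = 0.0005
  Sp. nigra: 0.115 × 0.088 = 0.01012
  Sp. alba: 0.56 × 0.086 = 0.04816
  Sp. caerulea: 0.065 × 0.17 = 0.01105
Normalizing constant = 0.11168.
The ratio is 0.0005 / 0.01105 (the normalizer cancels) = 0.045.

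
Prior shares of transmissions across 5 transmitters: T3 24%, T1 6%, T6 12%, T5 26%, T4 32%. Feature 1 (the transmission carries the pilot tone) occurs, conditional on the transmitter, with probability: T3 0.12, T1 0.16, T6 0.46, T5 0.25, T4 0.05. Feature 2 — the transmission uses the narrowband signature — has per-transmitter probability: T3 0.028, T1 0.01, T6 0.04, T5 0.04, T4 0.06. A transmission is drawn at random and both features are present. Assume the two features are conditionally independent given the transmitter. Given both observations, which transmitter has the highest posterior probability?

Compute prior × likelihood for every hypothesis:
  T3: 0.24 × 0.12 × 0.028 = 0.0008064
  T1: 0.06 × 0.16 × 0.01 = 0.000096
  T6: 0.12 × 0.46 × 0.04 = 0.002208
  T5: 0.26 × 0.25 × 0.04 = 0.0026
  T4: 0.32 × 0.05 × 0.06 = 0.00096
Sum = 0.0066704.
Largest term belongs to T5, so T5 is most probable.

T5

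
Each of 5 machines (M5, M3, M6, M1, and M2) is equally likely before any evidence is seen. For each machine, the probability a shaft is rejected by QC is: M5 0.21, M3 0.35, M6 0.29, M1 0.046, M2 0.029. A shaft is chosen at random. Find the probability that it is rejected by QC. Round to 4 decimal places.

With a uniform prior (1/5 each), posterior ∝ likelihood:
  M5: 0.21
  M3: 0.35
  M6: 0.29
  M1: 0.046
  M2: 0.029
P(rejected) = (1/5) × (0.21 + 0.35 + 0.29 + 0.046 + 0.029) = 0.925/5 ≈ 0.1850.

0.1850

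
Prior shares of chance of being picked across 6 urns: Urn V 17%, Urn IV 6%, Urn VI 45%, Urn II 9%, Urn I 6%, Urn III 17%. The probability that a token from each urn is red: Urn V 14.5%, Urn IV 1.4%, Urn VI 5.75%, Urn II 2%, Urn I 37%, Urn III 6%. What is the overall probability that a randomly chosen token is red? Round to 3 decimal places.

0.086

Unnormalized posteriors (prior × likelihood):
  Urn V: 0.17 × 0.145 = 0.02465
  Urn IV: 0.06 × 0.014 = 0.00084
  Urn VI: 0.45 × 0.0575 = 0.025875
  Urn II: 0.09 × 0.02 = 0.0018
  Urn I: 0.06 × 0.37 = 0.0222
  Urn III: 0.17 × 0.06 = 0.0102
P(red) = 0.02465 + 0.00084 + 0.025875 + 0.0018 + 0.0222 + 0.0102 = 0.085565 → 0.086.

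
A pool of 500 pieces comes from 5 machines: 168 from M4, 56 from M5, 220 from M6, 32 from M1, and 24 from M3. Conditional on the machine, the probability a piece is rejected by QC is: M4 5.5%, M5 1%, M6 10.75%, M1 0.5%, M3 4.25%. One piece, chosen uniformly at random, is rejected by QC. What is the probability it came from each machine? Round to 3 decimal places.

M4 0.267, M5 0.016, M6 0.683, M1 0.005, M3 0.029

By Bayes' rule, posterior ∝ prior × likelihood:
  M4: 0.336 × 0.055 = 0.01848
  M5: 0.112 × 0.01 = 0.00112
  M6: 0.44 × 0.1075 = 0.0473
  M1: 0.064 × 0.005 = 0.00032
  M3: 0.048 × 0.0425 = 0.00204
Total = 0.06926.
P(M4 | rejected) = 0.01848/0.06926 ≈ 0.267
P(M5 | rejected) = 0.00112/0.06926 ≈ 0.016
P(M6 | rejected) = 0.0473/0.06926 ≈ 0.683
P(M1 | rejected) = 0.00032/0.06926 ≈ 0.005
P(M3 | rejected) = 0.00204/0.06926 ≈ 0.029
(Check: 0.267+0.016+0.683+0.005+0.029 = 1.000.)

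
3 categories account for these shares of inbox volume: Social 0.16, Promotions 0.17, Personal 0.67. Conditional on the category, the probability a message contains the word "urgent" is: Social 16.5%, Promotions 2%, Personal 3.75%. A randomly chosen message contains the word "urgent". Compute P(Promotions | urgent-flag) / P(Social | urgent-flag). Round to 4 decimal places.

0.1288

Unnormalized posteriors (prior × likelihood):
  Social: 0.16 × 0.165 = 0.0264
  Promotions: 0.17 × 0.02 = 0.0034
  Personal: 0.67 × 0.0375 = 0.025125
Sum = 0.054925.
The ratio is 0.0034 / 0.0264 (the normalizer cancels) = 0.1288.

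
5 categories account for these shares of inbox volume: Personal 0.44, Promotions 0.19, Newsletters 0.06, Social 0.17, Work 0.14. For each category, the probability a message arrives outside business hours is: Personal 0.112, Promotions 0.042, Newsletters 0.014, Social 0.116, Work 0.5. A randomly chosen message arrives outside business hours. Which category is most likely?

Prior × likelihood for each hypothesis:
  Personal: 0.44 × 0.112 = 0.04928
  Promotions: 0.19 × 0.042 = 0.00798
  Newsletters: 0.06 × 0.014 = 0.00084
  Social: 0.17 × 0.116 = 0.01972
  Work: 0.14 × 0.5 = 0.07
Sum = 0.14782.
Largest term belongs to Work, so Work is most probable.

Work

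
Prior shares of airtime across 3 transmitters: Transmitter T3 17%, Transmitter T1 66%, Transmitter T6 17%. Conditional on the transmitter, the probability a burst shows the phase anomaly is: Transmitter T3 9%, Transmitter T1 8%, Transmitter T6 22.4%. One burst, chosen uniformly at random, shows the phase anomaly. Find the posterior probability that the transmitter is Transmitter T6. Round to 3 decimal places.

0.359

Unnormalized posteriors (prior × likelihood):
  Transmitter T3: 0.17 × 0.09 = 0.0153
  Transmitter T1: 0.66 × 0.08 = 0.0528
  Transmitter T6: 0.17 × 0.224 = 0.03808
Total = 0.10618.
P(Transmitter T6 | evidence) = 0.03808 / 0.10618 ≈ 0.359.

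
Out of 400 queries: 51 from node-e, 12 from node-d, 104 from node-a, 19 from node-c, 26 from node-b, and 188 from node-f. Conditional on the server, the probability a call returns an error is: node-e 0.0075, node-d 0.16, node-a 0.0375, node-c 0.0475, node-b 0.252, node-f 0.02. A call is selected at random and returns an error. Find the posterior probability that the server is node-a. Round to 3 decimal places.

Prior × likelihood for each hypothesis:
  node-e: 0.1275 × 0.0075 = 0.00095625
  node-d: 0.03 × 0.16 = 0.0048
  node-a: 0.26 × 0.0375 = 0.00975
  node-c: 0.0475 × 0.0475 = 0.00225625
  node-b: 0.065 × 0.252 = 0.01638
  node-f: 0.47 × 0.02 = 0.0094
Sum = 0.0435425.
P(node-a | evidence) = 0.00975 / 0.0435425 ≈ 0.224.

0.224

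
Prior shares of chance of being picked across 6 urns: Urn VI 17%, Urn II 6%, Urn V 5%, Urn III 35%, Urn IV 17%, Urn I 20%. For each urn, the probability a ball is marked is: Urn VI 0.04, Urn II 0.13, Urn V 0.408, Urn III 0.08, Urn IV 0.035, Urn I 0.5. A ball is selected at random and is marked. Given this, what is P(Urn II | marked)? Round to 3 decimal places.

0.046

By Bayes' rule, posterior ∝ prior × likelihood:
  Urn VI: 0.17 × 0.04 = 0.0068
  Urn II: 0.06 × 0.13 = 0.0078
  Urn V: 0.05 × 0.408 = 0.0204
  Urn III: 0.35 × 0.08 = 0.028
  Urn IV: 0.17 × 0.035 = 0.00595
  Urn I: 0.2 × 0.5 = 0.1
Normalizing constant = 0.16895.
P(Urn II | evidence) = 0.0078 / 0.16895 ≈ 0.046.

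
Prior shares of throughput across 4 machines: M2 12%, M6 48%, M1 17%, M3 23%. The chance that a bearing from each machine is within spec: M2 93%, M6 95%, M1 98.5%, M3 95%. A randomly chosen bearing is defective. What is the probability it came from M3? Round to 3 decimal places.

Taking complements, P(defective | each) = M2 0.07, M6 0.05, M1 0.015, M3 0.05.
By Bayes' rule, posterior ∝ prior × likelihood:
  M2: 0.12 × 0.07 = 0.0084
  M6: 0.48 × 0.05 = 0.024
  M1: 0.17 × 0.015 = 0.00255
  M3: 0.23 × 0.05 = 0.0115
Sum = 0.04645.
P(M3 | evidence) = 0.0115 / 0.04645 ≈ 0.248.

0.248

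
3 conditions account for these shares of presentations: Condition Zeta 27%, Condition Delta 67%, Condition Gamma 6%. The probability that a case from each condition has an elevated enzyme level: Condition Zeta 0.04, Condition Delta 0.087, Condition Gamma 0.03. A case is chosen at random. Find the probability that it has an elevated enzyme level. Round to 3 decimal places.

0.071

Unnormalized posteriors (prior × likelihood):
  Condition Zeta: 0.27 × 0.04 = 0.0108
  Condition Delta: 0.67 × 0.087 = 0.05829
  Condition Gamma: 0.06 × 0.03 = 0.0018
P(elevated) = 0.0108 + 0.05829 + 0.0018 = 0.07089 → 0.071.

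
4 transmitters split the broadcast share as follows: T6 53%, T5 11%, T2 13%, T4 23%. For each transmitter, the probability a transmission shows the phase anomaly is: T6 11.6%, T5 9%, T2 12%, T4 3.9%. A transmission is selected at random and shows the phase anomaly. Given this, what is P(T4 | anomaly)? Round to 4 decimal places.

Compute prior × likelihood for every hypothesis:
  T6: 0.53 × 0.116 = 0.06148
  T5: 0.11 × 0.09 = 0.0099
  T2: 0.13 × 0.12 = 0.0156
  T4: 0.23 × 0.039 = 0.00897
Sum = 0.09595.
P(T4 | evidence) = 0.00897 / 0.09595 ≈ 0.0935.

0.0935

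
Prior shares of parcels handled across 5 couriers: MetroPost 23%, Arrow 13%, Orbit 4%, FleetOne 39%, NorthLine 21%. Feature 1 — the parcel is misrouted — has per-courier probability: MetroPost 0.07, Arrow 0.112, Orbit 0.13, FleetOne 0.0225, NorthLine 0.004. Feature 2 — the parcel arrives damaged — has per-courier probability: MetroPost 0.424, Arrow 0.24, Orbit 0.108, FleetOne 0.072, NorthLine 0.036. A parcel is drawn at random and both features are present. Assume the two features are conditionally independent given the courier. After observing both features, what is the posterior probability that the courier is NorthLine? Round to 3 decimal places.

0.003

Unnormalized posteriors (prior × likelihood):
  MetroPost: 0.23 × 0.07 × 0.424 = 0.0068264
  Arrow: 0.13 × 0.112 × 0.24 = 0.0034944
  Orbit: 0.04 × 0.13 × 0.108 = 0.0005616
  FleetOne: 0.39 × 0.0225 × 0.072 = 0.0006318
  NorthLine: 0.21 × 0.004 × 0.036 = 0.00003024
Normalizing constant = 0.01154444.
P(NorthLine | evidence) = 0.00003024 / 0.01154444 ≈ 0.003.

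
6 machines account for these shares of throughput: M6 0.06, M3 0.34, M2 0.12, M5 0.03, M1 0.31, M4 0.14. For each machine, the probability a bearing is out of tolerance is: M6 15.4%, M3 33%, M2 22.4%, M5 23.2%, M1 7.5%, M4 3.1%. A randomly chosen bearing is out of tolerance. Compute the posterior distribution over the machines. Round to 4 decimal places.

M6 0.0505, M3 0.6136, M2 0.1470, M5 0.0381, M1 0.1271, M4 0.0237

By Bayes' rule, posterior ∝ prior × likelihood:
  M6: 0.06 × 0.154 = 0.00924
  M3: 0.34 × 0.33 = 0.1122
  M2: 0.12 × 0.224 = 0.02688
  M5: 0.03 × 0.232 = 0.00696
  M1: 0.31 × 0.075 = 0.02325
  M4: 0.14 × 0.031 = 0.00434
Sum = 0.18287.
P(M6 | oversize) = 0.00924/0.18287 ≈ 0.0505
P(M3 | oversize) = 0.1122/0.18287 ≈ 0.6136
P(M2 | oversize) = 0.02688/0.18287 ≈ 0.1470
P(M5 | oversize) = 0.00696/0.18287 ≈ 0.0381
P(M1 | oversize) = 0.02325/0.18287 ≈ 0.1271
P(M4 | oversize) = 0.00434/0.18287 ≈ 0.0237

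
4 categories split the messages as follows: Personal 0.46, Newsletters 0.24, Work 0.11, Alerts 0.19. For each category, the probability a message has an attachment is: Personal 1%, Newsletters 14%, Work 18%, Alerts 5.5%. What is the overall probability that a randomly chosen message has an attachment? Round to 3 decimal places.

Prior × likelihood for each hypothesis:
  Personal: 0.46 × 0.01 = 0.0046
  Newsletters: 0.24 × 0.14 = 0.0336
  Work: 0.11 × 0.18 = 0.0198
  Alerts: 0.19 × 0.055 = 0.01045
P(attachment) = 0.0046 + 0.0336 + 0.0198 + 0.01045 = 0.06845 → 0.068.

0.068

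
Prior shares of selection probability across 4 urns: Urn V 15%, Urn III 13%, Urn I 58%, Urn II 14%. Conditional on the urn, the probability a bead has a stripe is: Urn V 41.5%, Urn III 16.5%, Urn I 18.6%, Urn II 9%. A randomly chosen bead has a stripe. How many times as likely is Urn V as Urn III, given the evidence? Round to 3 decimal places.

Unnormalized posteriors (prior × likelihood):
  Urn V: 0.15 × 0.415 = 0.06225
  Urn III: 0.13 × 0.165 = 0.02145
  Urn I: 0.58 × 0.186 = 0.10788
  Urn II: 0.14 × 0.09 = 0.0126
Sum = 0.20418.
The ratio is 0.06225 / 0.02145 (the normalizer cancels) = 2.902.

2.902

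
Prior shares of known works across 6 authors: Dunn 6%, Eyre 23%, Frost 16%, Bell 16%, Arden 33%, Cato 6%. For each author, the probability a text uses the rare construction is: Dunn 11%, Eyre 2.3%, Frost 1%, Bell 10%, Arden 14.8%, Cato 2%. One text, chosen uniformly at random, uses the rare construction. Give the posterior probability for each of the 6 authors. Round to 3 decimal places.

Dunn 0.083, Eyre 0.067, Frost 0.020, Bell 0.201, Arden 0.614, Cato 0.015

Compute prior × likelihood for every hypothesis:
  Dunn: 0.06 × 0.11 = 0.0066
  Eyre: 0.23 × 0.023 = 0.00529
  Frost: 0.16 × 0.01 = 0.0016
  Bell: 0.16 × 0.1 = 0.016
  Arden: 0.33 × 0.148 = 0.04884
  Cato: 0.06 × 0.02 = 0.0012
Total = 0.07953.
P(Dunn | rare-form) = 0.0066/0.07953 ≈ 0.083
P(Eyre | rare-form) = 0.00529/0.07953 ≈ 0.067
P(Frost | rare-form) = 0.0016/0.07953 ≈ 0.020
P(Bell | rare-form) = 0.016/0.07953 ≈ 0.201
P(Arden | rare-form) = 0.04884/0.07953 ≈ 0.614
P(Cato | rare-form) = 0.0012/0.07953 ≈ 0.015
(Check: 0.083+0.067+0.020+0.201+0.614+0.015 = 1.000.)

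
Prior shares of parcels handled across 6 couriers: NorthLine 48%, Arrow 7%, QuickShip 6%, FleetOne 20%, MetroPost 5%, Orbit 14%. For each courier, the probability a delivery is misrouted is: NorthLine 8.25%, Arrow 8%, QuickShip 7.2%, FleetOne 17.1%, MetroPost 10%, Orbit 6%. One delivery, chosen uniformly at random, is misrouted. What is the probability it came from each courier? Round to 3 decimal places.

By Bayes' rule, posterior ∝ prior × likelihood:
  NorthLine: 0.48 × 0.0825 = 0.0396
  Arrow: 0.07 × 0.08 = 0.0056
  QuickShip: 0.06 × 0.072 = 0.00432
  FleetOne: 0.2 × 0.171 = 0.0342
  MetroPost: 0.05 × 0.1 = 0.005
  Orbit: 0.14 × 0.06 = 0.0084
Normalizing constant = 0.09712.
P(NorthLine | misrouted) = 0.0396/0.09712 ≈ 0.408
P(Arrow | misrouted) = 0.0056/0.09712 ≈ 0.058
P(QuickShip | misrouted) = 0.00432/0.09712 ≈ 0.044
P(FleetOne | misrouted) = 0.0342/0.09712 ≈ 0.352
P(MetroPost | misrouted) = 0.005/0.09712 ≈ 0.051
P(Orbit | misrouted) = 0.0084/0.09712 ≈ 0.086
(Check: 0.408+0.058+0.044+0.352+0.051+0.086 = 0.999.)

NorthLine 0.408, Arrow 0.058, QuickShip 0.044, FleetOne 0.352, MetroPost 0.051, Orbit 0.086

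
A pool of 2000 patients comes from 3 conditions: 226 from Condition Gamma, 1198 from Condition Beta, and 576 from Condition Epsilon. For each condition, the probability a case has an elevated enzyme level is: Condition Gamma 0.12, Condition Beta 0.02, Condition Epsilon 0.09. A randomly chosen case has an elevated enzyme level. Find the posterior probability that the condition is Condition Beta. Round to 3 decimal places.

0.233

Unnormalized posteriors (prior × likelihood):
  Condition Gamma: 0.113 × 0.12 = 0.01356
  Condition Beta: 0.599 × 0.02 = 0.01198
  Condition Epsilon: 0.288 × 0.09 = 0.02592
Sum = 0.05146.
P(Condition Beta | evidence) = 0.01198 / 0.05146 ≈ 0.233.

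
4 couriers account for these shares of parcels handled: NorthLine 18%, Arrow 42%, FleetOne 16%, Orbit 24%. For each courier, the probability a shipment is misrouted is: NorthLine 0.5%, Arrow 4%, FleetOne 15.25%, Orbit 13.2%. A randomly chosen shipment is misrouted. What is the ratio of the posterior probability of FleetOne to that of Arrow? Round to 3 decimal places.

1.452

By Bayes' rule, posterior ∝ prior × likelihood:
  NorthLine: 0.18 × 0.005 = 0.0009
  Arrow: 0.42 × 0.04 = 0.0168
  FleetOne: 0.16 × 0.1525 = 0.0244
  Orbit: 0.24 × 0.132 = 0.03168
Normalizing constant = 0.07378.
The ratio is 0.0244 / 0.0168 (the normalizer cancels) = 1.452.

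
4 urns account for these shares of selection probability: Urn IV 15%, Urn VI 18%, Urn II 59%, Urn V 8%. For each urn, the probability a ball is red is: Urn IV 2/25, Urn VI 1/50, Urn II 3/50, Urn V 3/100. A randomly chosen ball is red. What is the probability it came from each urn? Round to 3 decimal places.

Urn IV 0.225, Urn VI 0.067, Urn II 0.663, Urn V 0.045

Prior × likelihood for each hypothesis:
  Urn IV: 0.15 × 0.08 = 0.012
  Urn VI: 0.18 × 0.02 = 0.0036
  Urn II: 0.59 × 0.06 = 0.0354
  Urn V: 0.08 × 0.03 = 0.0024
Normalizing constant = 0.0534.
P(Urn IV | red) = 0.012/0.0534 ≈ 0.225
P(Urn VI | red) = 0.0036/0.0534 ≈ 0.067
P(Urn II | red) = 0.0354/0.0534 ≈ 0.663
P(Urn V | red) = 0.0024/0.0534 ≈ 0.045
(Check: 0.225+0.067+0.663+0.045 = 1.000.)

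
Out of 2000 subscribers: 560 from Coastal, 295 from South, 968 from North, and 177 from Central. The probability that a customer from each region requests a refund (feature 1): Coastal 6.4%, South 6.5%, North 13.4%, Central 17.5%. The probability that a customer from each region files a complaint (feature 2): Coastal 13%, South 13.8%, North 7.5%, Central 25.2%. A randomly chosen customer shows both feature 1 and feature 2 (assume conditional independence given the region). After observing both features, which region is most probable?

Compute prior × likelihood for every hypothesis:
  Coastal: 0.28 × 0.064 × 0.13 = 0.0023296
  South: 0.1475 × 0.065 × 0.138 = 0.001323075
  North: 0.484 × 0.134 × 0.075 = 0.0048642
  Central: 0.0885 × 0.175 × 0.252 = 0.00390285
Total = 0.012419725.
Largest term belongs to North, so North is most probable.

North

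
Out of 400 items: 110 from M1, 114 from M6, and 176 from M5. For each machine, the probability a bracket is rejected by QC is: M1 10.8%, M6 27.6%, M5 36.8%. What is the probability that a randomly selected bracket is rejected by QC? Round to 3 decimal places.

0.270

Compute prior × likelihood for every hypothesis:
  M1: 0.275 × 0.108 = 0.0297
  M6: 0.285 × 0.276 = 0.07866
  M5: 0.44 × 0.368 = 0.16192
P(rejected) = 0.0297 + 0.07866 + 0.16192 = 0.27028 → 0.270.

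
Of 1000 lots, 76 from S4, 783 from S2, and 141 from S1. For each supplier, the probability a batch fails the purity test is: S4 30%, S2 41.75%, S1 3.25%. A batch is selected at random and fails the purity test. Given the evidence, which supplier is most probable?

Prior × likelihood for each hypothesis:
  S4: 0.076 × 0.3 = 0.0228
  S2: 0.783 × 0.4175 = 0.3269025
  S1: 0.141 × 0.0325 = 0.0045825
Total = 0.354285.
Largest term belongs to S2, so S2 is most probable.

S2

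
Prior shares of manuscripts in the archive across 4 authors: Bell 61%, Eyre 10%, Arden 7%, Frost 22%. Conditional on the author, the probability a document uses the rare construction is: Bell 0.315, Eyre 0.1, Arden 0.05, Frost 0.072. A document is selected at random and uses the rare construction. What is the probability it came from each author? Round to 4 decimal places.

Bell 0.8675, Eyre 0.0451, Arden 0.0158, Frost 0.0715

Compute prior × likelihood for every hypothesis:
  Bell: 0.61 × 0.315 = 0.19215
  Eyre: 0.1 × 0.1 = 0.01
  Arden: 0.07 × 0.05 = 0.0035
  Frost: 0.22 × 0.072 = 0.01584
Total = 0.22149.
P(Bell | rare-form) = 0.19215/0.22149 ≈ 0.8675
P(Eyre | rare-form) = 0.01/0.22149 ≈ 0.0451
P(Arden | rare-form) = 0.0035/0.22149 ≈ 0.0158
P(Frost | rare-form) = 0.01584/0.22149 ≈ 0.0715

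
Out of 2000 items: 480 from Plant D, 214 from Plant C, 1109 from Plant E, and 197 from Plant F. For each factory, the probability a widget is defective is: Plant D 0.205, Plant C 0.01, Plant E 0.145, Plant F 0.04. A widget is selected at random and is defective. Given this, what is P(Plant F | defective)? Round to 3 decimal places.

0.029

Unnormalized posteriors (prior × likelihood):
  Plant D: 0.24 × 0.205 = 0.0492
  Plant C: 0.107 × 0.01 = 0.00107
  Plant E: 0.5545 × 0.145 = 0.0804025
  Plant F: 0.0985 × 0.04 = 0.00394
Normalizing constant = 0.1346125.
P(Plant F | evidence) = 0.00394 / 0.1346125 ≈ 0.029.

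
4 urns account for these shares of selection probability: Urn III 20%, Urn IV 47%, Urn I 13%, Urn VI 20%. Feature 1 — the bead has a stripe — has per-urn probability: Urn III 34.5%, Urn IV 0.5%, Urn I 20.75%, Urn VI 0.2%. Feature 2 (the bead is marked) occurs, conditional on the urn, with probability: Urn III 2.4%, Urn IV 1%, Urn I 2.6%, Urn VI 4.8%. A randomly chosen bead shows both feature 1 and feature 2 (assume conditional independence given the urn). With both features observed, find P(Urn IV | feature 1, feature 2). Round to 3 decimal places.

Compute prior × likelihood for every hypothesis:
  Urn III: 0.2 × 0.345 × 0.024 = 0.001656
  Urn IV: 0.47 × 0.005 × 0.01 = 0.0000235
  Urn I: 0.13 × 0.2075 × 0.026 = 0.00070135
  Urn VI: 0.2 × 0.002 × 0.048 = 0.0000192
Total = 0.00240005.
P(Urn IV | evidence) = 0.0000235 / 0.00240005 ≈ 0.010.

0.010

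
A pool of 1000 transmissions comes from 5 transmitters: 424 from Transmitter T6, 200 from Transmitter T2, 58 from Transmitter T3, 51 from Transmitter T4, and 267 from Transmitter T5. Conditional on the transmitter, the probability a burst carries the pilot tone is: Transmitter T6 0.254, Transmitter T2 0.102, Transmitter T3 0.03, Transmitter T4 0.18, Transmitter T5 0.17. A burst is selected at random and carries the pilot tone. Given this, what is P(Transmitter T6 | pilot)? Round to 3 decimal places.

0.584

By Bayes' rule, posterior ∝ prior × likelihood:
  Transmitter T6: 0.424 × 0.254 = 0.107696
  Transmitter T2: 0.2 × 0.102 = 0.0204
  Transmitter T3: 0.058 × 0.03 = 0.00174
  Transmitter T4: 0.051 × 0.18 = 0.00918
  Transmitter T5: 0.267 × 0.17 = 0.04539
Sum = 0.184406.
P(Transmitter T6 | evidence) = 0.107696 / 0.184406 ≈ 0.584.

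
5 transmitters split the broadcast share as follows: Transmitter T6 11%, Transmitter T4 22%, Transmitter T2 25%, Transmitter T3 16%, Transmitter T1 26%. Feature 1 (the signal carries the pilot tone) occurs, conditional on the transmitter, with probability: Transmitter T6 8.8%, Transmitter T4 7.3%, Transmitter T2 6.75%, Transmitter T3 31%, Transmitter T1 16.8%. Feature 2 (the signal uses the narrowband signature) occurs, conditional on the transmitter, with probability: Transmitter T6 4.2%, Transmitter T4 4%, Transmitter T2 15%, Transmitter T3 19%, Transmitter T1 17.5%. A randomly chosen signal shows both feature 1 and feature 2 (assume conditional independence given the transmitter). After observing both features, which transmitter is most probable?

By Bayes' rule, posterior ∝ prior × likelihood:
  Transmitter T6: 0.11 × 0.088 × 0.042 = 0.00040656
  Transmitter T4: 0.22 × 0.073 × 0.04 = 0.0006424
  Transmitter T2: 0.25 × 0.0675 × 0.15 = 0.00253125
  Transmitter T3: 0.16 × 0.31 × 0.19 = 0.009424
  Transmitter T1: 0.26 × 0.168 × 0.175 = 0.007644
Sum = 0.02064821.
Largest term belongs to Transmitter T3, so Transmitter T3 is most probable.

Transmitter T3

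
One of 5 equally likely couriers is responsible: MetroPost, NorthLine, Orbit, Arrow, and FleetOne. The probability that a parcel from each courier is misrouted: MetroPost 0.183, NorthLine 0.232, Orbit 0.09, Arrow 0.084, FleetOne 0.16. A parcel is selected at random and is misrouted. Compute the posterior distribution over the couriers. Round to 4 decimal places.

With a uniform prior (1/5 each), posterior ∝ likelihood:
  MetroPost: 0.183
  NorthLine: 0.232
  Orbit: 0.09
  Arrow: 0.084
  FleetOne: 0.16
Sum = 0.749.
P(MetroPost | misrouted) = 0.183/0.749 ≈ 0.2443
P(NorthLine | misrouted) = 0.232/0.749 ≈ 0.3097
P(Orbit | misrouted) = 0.09/0.749 ≈ 0.1202
P(Arrow | misrouted) = 0.084/0.749 ≈ 0.1121
P(FleetOne | misrouted) = 0.16/0.749 ≈ 0.2136

MetroPost 0.2443, NorthLine 0.3097, Orbit 0.1202, Arrow 0.1121, FleetOne 0.2136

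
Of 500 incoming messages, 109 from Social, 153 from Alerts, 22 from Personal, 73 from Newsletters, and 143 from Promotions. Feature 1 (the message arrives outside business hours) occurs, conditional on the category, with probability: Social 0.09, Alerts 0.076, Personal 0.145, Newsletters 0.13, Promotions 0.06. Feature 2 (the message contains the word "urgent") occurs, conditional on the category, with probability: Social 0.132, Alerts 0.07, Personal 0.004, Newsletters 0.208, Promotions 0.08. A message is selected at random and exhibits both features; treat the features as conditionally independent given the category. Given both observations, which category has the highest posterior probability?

Unnormalized posteriors (prior × likelihood):
  Social: 0.218 × 0.09 × 0.132 = 0.00258984
  Alerts: 0.306 × 0.076 × 0.07 = 0.00162792
  Personal: 0.044 × 0.145 × 0.004 = 0.00002552
  Newsletters: 0.146 × 0.13 × 0.208 = 0.00394784
  Promotions: 0.286 × 0.06 × 0.08 = 0.0013728
Total = 0.00956392.
Largest term belongs to Newsletters, so Newsletters is most probable.

Newsletters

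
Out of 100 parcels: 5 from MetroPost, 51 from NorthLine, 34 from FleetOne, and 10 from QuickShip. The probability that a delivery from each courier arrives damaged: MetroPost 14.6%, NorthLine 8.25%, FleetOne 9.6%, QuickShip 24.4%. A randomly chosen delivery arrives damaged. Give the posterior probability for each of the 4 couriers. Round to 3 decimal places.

By Bayes' rule, posterior ∝ prior × likelihood:
  MetroPost: 0.05 × 0.146 = 0.0073
  NorthLine: 0.51 × 0.0825 = 0.042075
  FleetOne: 0.34 × 0.096 = 0.03264
  QuickShip: 0.1 × 0.244 = 0.0244
Sum = 0.106415.
P(MetroPost | damaged) = 0.0073/0.106415 ≈ 0.069
P(NorthLine | damaged) = 0.042075/0.106415 ≈ 0.395
P(FleetOne | damaged) = 0.03264/0.106415 ≈ 0.307
P(QuickShip | damaged) = 0.0244/0.106415 ≈ 0.229

MetroPost 0.069, NorthLine 0.395, FleetOne 0.307, QuickShip 0.229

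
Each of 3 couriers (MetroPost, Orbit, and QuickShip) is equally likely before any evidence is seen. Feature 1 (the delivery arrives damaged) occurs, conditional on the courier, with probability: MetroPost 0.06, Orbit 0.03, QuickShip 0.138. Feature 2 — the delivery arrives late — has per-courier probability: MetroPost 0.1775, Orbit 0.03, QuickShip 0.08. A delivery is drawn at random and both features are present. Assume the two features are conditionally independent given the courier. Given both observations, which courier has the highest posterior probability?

With a uniform prior (1/3 each), posterior ∝ likelihood:
  MetroPost: 0.06 × 0.1775 = 0.01065
  Orbit: 0.03 × 0.03 = 0.0009
  QuickShip: 0.138 × 0.08 = 0.01104
Normalizing constant = 0.02259.
Largest term belongs to QuickShip, so QuickShip is most probable.

QuickShip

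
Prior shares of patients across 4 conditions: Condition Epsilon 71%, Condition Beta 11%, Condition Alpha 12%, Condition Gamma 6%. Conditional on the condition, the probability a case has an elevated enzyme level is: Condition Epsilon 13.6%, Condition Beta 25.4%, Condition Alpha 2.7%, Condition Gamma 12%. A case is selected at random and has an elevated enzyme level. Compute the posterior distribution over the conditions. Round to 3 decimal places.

Condition Epsilon 0.716, Condition Beta 0.207, Condition Alpha 0.024, Condition Gamma 0.053

Unnormalized posteriors (prior × likelihood):
  Condition Epsilon: 0.71 × 0.136 = 0.09656
  Condition Beta: 0.11 × 0.254 = 0.02794
  Condition Alpha: 0.12 × 0.027 = 0.00324
  Condition Gamma: 0.06 × 0.12 = 0.0072
Total = 0.13494.
P(Condition Epsilon | elevated) = 0.09656/0.13494 ≈ 0.716
P(Condition Beta | elevated) = 0.02794/0.13494 ≈ 0.207
P(Condition Alpha | elevated) = 0.00324/0.13494 ≈ 0.024
P(Condition Gamma | elevated) = 0.0072/0.13494 ≈ 0.053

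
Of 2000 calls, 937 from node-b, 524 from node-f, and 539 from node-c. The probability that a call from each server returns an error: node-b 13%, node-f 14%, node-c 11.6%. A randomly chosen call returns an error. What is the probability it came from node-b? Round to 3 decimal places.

Prior × likelihood for each hypothesis:
  node-b: 0.4685 × 0.13 = 0.060905
  node-f: 0.262 × 0.14 = 0.03668
  node-c: 0.2695 × 0.116 = 0.031262
Sum = 0.128847.
P(node-b | evidence) = 0.060905 / 0.128847 ≈ 0.473.

0.473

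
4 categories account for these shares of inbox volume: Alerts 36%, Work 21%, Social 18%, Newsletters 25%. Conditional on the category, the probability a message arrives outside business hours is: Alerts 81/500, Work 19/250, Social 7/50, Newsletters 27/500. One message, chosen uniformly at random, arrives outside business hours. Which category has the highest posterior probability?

Unnormalized posteriors (prior × likelihood):
  Alerts: 0.36 × 0.162 = 0.05832
  Work: 0.21 × 0.076 = 0.01596
  Social: 0.18 × 0.14 = 0.0252
  Newsletters: 0.25 × 0.054 = 0.0135
Total = 0.11298.
Largest term belongs to Alerts, so Alerts is most probable.

Alerts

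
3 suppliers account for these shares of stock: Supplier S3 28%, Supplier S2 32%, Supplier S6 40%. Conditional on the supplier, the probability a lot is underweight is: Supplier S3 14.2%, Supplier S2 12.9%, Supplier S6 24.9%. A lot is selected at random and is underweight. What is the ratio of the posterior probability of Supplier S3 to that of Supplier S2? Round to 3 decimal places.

Unnormalized posteriors (prior × likelihood):
  Supplier S3: 0.28 × 0.142 = 0.03976
  Supplier S2: 0.32 × 0.129 = 0.04128
  Supplier S6: 0.4 × 0.249 = 0.0996
Total = 0.18064.
The ratio is 0.03976 / 0.04128 (the normalizer cancels) = 0.963.

0.963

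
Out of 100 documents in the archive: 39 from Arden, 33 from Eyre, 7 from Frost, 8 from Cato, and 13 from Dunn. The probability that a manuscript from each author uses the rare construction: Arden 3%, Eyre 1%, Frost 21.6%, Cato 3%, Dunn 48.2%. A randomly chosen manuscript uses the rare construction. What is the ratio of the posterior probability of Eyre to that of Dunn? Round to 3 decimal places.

Unnormalized posteriors (prior × likelihood):
  Arden: 0.39 × 0.03 = 0.0117
  Eyre: 0.33 × 0.01 = 0.0033
  Frost: 0.07 × 0.216 = 0.01512
  Cato: 0.08 × 0.03 = 0.0024
  Dunn: 0.13 × 0.482 = 0.06266
Total = 0.09518.
The ratio is 0.0033 / 0.06266 (the normalizer cancels) = 0.053.

0.053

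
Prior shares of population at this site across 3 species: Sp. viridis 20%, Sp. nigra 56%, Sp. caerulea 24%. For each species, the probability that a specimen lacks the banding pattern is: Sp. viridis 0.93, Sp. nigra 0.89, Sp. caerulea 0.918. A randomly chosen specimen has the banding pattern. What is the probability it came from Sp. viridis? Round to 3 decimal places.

0.147

Taking complements, P(banded | each) = Sp. viridis 0.07, Sp. nigra 0.11, Sp. caerulea 0.082.
Compute prior × likelihood for every hypothesis:
  Sp. viridis: 0.2 × 0.07 = 0.014
  Sp. nigra: 0.56 × 0.11 = 0.0616
  Sp. caerulea: 0.24 × 0.082 = 0.01968
Total = 0.09528.
P(Sp. viridis | evidence) = 0.014 / 0.09528 ≈ 0.147.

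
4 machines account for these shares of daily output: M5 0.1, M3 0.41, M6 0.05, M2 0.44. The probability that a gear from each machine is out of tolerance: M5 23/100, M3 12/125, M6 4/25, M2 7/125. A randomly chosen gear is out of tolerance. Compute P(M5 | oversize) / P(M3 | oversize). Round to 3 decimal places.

By Bayes' rule, posterior ∝ prior × likelihood:
  M5: 0.1 × 0.23 = 0.023
  M3: 0.41 × 0.096 = 0.03936
  M6: 0.05 × 0.16 = 0.008
  M2: 0.44 × 0.056 = 0.02464
Normalizing constant = 0.095.
The ratio is 0.023 / 0.03936 (the normalizer cancels) = 0.584.

0.584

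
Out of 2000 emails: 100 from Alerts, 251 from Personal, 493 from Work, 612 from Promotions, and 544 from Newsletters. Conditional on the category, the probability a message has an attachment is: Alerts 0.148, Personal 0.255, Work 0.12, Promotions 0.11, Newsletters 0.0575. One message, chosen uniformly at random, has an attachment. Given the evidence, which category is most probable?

Promotions

By Bayes' rule, posterior ∝ prior × likelihood:
  Alerts: 0.05 × 0.148 = 0.0074
  Personal: 0.1255 × 0.255 = 0.0320025
  Work: 0.2465 × 0.12 = 0.02958
  Promotions: 0.306 × 0.11 = 0.03366
  Newsletters: 0.272 × 0.0575 = 0.01564
Total = 0.1182825.
Largest term belongs to Promotions, so Promotions is most probable.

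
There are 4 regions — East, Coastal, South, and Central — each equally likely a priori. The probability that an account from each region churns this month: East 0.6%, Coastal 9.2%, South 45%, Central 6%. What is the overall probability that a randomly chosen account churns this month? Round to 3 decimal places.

0.152

With a uniform prior (1/4 each), posterior ∝ likelihood:
  East: 0.006
  Coastal: 0.092
  South: 0.45
  Central: 0.06
P(churn) = (1/4) × (0.006 + 0.092 + 0.45 + 0.06) = 0.608/4 ≈ 0.152.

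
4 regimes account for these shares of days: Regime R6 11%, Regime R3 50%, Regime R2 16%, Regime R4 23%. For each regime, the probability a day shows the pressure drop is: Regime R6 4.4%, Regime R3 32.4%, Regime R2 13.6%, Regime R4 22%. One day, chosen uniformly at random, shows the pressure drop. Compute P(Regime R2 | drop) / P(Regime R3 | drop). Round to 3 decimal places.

Unnormalized posteriors (prior × likelihood):
  Regime R6: 0.11 × 0.044 = 0.00484
  Regime R3: 0.5 × 0.324 = 0.162
  Regime R2: 0.16 × 0.136 = 0.02176
  Regime R4: 0.23 × 0.22 = 0.0506
Sum = 0.2392.
The ratio is 0.02176 / 0.162 (the normalizer cancels) = 0.134.

0.134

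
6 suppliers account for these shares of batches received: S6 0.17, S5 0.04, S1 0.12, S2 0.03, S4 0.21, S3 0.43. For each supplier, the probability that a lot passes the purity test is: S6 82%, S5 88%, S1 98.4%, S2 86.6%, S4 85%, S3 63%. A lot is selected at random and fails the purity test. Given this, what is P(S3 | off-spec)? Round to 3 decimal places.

Taking complements, P(off-spec | each) = S6 0.18, S5 0.12, S1 0.016, S2 0.134, S4 0.15, S3 0.37.
By Bayes' rule, posterior ∝ prior × likelihood:
  S6: 0.17 × 0.18 = 0.0306
  S5: 0.04 × 0.12 = 0.0048
  S1: 0.12 × 0.016 = 0.00192
  S2: 0.03 × 0.134 = 0.00402
  S4: 0.21 × 0.15 = 0.0315
  S3: 0.43 × 0.37 = 0.1591
Sum = 0.23194.
P(S3 | evidence) = 0.1591 / 0.23194 ≈ 0.686.

0.686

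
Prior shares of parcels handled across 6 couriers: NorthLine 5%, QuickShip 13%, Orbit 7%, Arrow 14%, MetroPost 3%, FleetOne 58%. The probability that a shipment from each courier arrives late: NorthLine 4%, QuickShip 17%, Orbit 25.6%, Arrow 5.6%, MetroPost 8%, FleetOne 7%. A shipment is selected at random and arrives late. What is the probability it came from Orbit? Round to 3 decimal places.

Prior × likelihood for each hypothesis:
  NorthLine: 0.05 × 0.04 = 0.002
  QuickShip: 0.13 × 0.17 = 0.0221
  Orbit: 0.07 × 0.256 = 0.01792
  Arrow: 0.14 × 0.056 = 0.00784
  MetroPost: 0.03 × 0.08 = 0.0024
  FleetOne: 0.58 × 0.07 = 0.0406
Total = 0.09286.
P(Orbit | evidence) = 0.01792 / 0.09286 ≈ 0.193.

0.193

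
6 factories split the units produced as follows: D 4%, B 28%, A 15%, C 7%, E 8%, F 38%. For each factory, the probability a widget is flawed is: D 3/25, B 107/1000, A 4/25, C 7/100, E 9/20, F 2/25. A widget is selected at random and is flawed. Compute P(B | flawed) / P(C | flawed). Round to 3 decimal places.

6.114

By Bayes' rule, posterior ∝ prior × likelihood:
  D: 0.04 × 0.12 = 0.0048
  B: 0.28 × 0.107 = 0.02996
  A: 0.15 × 0.16 = 0.024
  C: 0.07 × 0.07 = 0.0049
  E: 0.08 × 0.45 = 0.036
  F: 0.38 × 0.08 = 0.0304
Normalizing constant = 0.13006.
The ratio is 0.02996 / 0.0049 (the normalizer cancels) = 6.114.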